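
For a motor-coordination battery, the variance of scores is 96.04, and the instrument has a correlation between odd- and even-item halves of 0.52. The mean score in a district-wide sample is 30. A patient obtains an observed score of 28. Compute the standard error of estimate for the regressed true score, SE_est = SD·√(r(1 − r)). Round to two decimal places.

4.56

σ = 96.04^(1/2) = 9.8000
Full-length reliability (Spearman-Brown) = 2(0.52)/(1+0.52) ≈ 0.6842
SE_est = SD × √(r(1 − r)) = 9.8000 × √0.2161 ≈ 9.8000 × 0.4648 ≈ 4.5553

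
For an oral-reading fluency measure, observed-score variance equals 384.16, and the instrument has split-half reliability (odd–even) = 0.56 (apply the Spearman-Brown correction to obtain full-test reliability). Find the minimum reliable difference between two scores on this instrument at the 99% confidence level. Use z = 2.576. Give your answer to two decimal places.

σ = 384.16^(1/2) = 19.600
Full-length reliability (Spearman-Brown) = 2(0.56)/(1+0.56) ≃ 0.718
SEM = 19.600 · √(1 − 0.718) = 19.600 · √0.282 ≃ 19.600 · 0.531 ≃ 10.409
SE_diff = √2 · SEM ≃ 14.721
Smallest detectable difference = 2.576·14.721 ≃ 37.921

37.92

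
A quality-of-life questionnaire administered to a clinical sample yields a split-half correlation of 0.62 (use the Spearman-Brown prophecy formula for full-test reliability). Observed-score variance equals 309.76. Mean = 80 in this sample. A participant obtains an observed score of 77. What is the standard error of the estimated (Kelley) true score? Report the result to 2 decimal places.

SD = √309.76 = 17.600
Spearman-Brown: r = 2(0.62) / (1 + 0.62) = 1.240 / 1.620 ≈ 0.765
SE_est = 17.600·√[r(1 − r)] ≈ 7.458

7.46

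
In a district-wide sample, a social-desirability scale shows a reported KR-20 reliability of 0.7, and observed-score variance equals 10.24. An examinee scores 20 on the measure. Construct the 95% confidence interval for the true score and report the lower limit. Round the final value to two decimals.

σ = 10.24^(1/2) = 3.2000
The standard error of measurement is 3.2000×√(1 − 0.7000) ≃ 3.2000×0.5477 ≃ 1.7527.
Half-width = 1.96×1.7527 ≃ 3.4353
Lower bound: 20 − 3.4353 = 16.5647

16.56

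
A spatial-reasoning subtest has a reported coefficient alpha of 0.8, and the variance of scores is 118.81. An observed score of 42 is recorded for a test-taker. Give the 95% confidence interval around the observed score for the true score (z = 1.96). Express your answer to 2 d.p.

[32.45, 51.55]

SD = √118.81 ≈ 10.900
SEM = 10.900 × √(1 − 0.800) = 10.900 × √0.200 ≈ 10.900 × 0.447 ≈ 4.875
Half-width = 1.96×4.875 ≈ 9.554
CI = 42 ± 9.554 → [32.446, 51.554]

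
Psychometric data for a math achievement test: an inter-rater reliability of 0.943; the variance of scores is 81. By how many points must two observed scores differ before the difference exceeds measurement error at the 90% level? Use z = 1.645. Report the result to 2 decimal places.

SD = √81 ≃ 9.00000
SEM = 9.00000 · √(1 − 0.94300) = 9.00000 · √0.05700 ≃ 9.00000 · 0.23875 ≃ 2.14872
SE_diff = SEM · √2 ≃ 2.14872 · 1.41421 ≃ 3.03875
Smallest detectable difference = 1.645·3.03875 ≃ 4.99874

5.00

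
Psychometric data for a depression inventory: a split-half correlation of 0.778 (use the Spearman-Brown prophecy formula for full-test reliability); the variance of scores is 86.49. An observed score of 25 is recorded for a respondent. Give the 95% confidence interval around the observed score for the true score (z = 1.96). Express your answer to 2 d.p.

[18.56, 31.44]

SD = √86.49 ≃ 9.300
r_full = 2·0.778 / (1 + 0.778) ≃ 0.875
SEM = 9.300 × √(1 − 0.875) = 9.300 × √0.125 ≃ 9.300 × 0.353 ≃ 3.286
Half-width = 1.96×3.286 ≃ 6.441
95% CI: 25 ± 6.441 = [18.559, 31.441]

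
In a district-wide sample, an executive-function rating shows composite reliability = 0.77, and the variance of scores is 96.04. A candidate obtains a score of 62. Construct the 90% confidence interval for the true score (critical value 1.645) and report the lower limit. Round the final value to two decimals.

54.27

σ = 96.04^(1/2) = 9.800
SEM = 9.800×√(1 − 0.770) ≈ 4.700
Margin = 1.645 × 4.700 ≈ 7.731
Lower bound: 62 − 7.731 = 54.269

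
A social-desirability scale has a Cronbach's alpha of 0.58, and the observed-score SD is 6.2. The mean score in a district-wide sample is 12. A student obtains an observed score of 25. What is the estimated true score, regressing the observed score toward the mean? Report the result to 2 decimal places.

19.54

T̂ = 0.5800(25) + 0.4200(12) ≈ 19.5400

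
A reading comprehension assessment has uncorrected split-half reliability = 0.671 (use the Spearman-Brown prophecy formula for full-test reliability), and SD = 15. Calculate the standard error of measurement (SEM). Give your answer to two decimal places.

6.66

r_full = 2·0.671 / (1 + 0.671) ≈ 0.803
SEM = 15.000 × √(1 − 0.803) = 15.000 × √0.197 ≈ 15.000 × 0.444 ≈ 6.656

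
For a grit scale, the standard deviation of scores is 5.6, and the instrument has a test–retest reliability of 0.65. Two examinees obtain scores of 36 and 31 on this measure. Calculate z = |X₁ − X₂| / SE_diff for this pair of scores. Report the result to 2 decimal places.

SEM = 5.600*√(1 − 0.650) ≈ 3.313
SE_diff = √2 * SEM ≈ 4.685
z = |36 − 31| / 4.685 = 5 / 4.685 ≈ 1.067

1.07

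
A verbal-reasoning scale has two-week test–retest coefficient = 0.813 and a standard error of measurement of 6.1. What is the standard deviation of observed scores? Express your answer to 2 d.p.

σ = SEM·(1 − r)^(−1/2) ≃ 6.1*2.31249 ≃ 14.10617

14.11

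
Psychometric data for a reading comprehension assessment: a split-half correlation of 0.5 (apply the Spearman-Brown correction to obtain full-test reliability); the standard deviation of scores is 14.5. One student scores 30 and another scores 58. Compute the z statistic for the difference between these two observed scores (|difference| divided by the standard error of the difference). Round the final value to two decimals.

2.37

r_full = 2·0.5 / (1 + 0.5) ≈ 0.667
SEM = 14.500 · √(1 − 0.667) = 14.500 · √0.333 ≈ 14.500 · 0.577 ≈ 8.372
SE_diff = SEM · √2 ≈ 8.372 · 1.414 ≈ 11.839
z = 28 / 11.839 ≈ 2.365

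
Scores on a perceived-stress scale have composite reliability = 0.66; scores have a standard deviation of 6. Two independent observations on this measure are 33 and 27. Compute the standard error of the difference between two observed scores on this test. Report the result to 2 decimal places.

The standard error of measurement is 6.00000*√(1 − 0.66000) ≃ 6.00000*0.58310 ≃ 3.49857.
SE_diff = SEM * √2 ≃ 3.49857 * 1.41421 ≃ 4.94773

4.95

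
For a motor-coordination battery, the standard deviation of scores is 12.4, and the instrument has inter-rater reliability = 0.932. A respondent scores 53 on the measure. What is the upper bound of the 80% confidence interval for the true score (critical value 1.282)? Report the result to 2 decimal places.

57.15

SEM = 12.4000 · √(1 − 0.9320) = 12.4000 · √0.0680 ≈ 12.4000 · 0.2608 ≈ 3.2335
Margin = 1.282 · 3.2335 ≈ 4.1454
Upper limit = 53 + 4.1454 ≈ 57.1454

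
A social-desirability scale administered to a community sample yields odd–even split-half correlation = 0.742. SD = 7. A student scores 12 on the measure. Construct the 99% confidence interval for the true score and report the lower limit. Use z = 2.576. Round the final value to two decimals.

Spearman-Brown: r = 2(0.742) / (1 + 0.742) = 1.48400 / 1.74200 ≈ 0.85189
The standard error of measurement is 7.00000*√(1 − 0.85189) ≈ 7.00000*0.38484 ≈ 2.69391.
2.576 * SEM ≈ 6.93952
Lower limit = 12 − 6.93952 ≈ 5.06048

5.06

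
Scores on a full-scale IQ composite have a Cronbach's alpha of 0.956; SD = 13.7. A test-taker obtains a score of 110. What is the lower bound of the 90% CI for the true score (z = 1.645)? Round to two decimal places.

The standard error of measurement is 13.7000·√(1 − 0.9560) ≈ 13.7000·0.2098 ≈ 2.8737.
Margin = 1.645 · 2.8737 ≈ 4.7273
Lower bound: 110 − 4.7273 = 105.2727

105.27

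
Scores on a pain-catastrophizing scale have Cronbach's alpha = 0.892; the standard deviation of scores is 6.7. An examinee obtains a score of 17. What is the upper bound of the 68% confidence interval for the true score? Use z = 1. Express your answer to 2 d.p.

19.20

SEM = 6.70000 × √(1 − 0.89200) = 6.70000 × √0.10800 ≃ 6.70000 × 0.32863 ≃ 2.20184
Margin = 1 × 2.20184 ≃ 2.20184
Upper limit = 17 + 2.20184 ≃ 19.20184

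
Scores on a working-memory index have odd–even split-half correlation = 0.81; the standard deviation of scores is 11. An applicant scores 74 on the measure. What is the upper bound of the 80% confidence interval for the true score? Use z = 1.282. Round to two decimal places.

Spearman-Brown: r = 2(0.81) / (1 + 0.81) = 1.62000 / 1.81000 ≈ 0.89503
SEM = 11.00000 × √(1 − 0.89503) = 11.00000 × √0.10497 ≈ 11.00000 × 0.32399 ≈ 3.56394
Margin = 1.282 × 3.56394 ≈ 4.56897
Upper bound: 74 + 4.56897 = 78.56897

78.57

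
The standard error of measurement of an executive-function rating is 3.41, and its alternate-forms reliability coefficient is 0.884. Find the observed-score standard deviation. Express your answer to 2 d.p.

σ = SEM·(1 − r)^(−1/2) ≈ 3.41*2.936 ≈ 10.012

10.01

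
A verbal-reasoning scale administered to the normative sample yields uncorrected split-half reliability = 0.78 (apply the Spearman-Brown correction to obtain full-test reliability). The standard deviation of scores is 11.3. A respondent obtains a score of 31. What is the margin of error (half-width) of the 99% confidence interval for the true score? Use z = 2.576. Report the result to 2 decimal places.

Full-length reliability (Spearman-Brown) = 2(0.78)/(1+0.78) ≃ 0.8764
SEM = 11.3000 × √(1 − 0.8764) = 11.3000 × √0.1236 ≃ 11.3000 × 0.3516 ≃ 3.9726
Margin = 2.576 × 3.9726 ≃ 10.2335

10.23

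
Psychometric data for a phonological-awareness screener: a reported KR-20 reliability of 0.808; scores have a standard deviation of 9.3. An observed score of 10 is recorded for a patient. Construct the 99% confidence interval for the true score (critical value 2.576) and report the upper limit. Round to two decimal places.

20.50

SEM = 9.30000 · √(1 − 0.80800) = 9.30000 · √0.19200 ≈ 9.30000 · 0.43818 ≈ 4.07506
Half-width = 2.576·4.07506 ≈ 10.49734
Upper limit = 10 + 10.49734 ≈ 20.49734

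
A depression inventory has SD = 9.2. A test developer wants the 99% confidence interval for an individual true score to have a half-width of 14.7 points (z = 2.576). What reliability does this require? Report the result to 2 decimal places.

0.62

SEM needed = half-width / z = 14.7/2.576 ≈ 5.7065
r = 1 − (5.7065/9.2)² ≈ 1 − 0.3847 ≈ 0.6153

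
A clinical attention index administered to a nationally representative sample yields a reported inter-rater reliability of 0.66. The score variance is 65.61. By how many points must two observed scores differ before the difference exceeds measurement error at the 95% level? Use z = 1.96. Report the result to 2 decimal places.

13.09

SD = √65.61 = 8.100
SEM = 8.100 * √(1 − 0.660) = 8.100 * √0.340 ≈ 8.100 * 0.583 ≈ 4.723
SE_diff = SEM * √2 ≈ 4.723 * 1.414 ≈ 6.679
Minimum reliable difference = 1.96 * SE_diff ≈ 1.96 * 6.679 ≈ 13.092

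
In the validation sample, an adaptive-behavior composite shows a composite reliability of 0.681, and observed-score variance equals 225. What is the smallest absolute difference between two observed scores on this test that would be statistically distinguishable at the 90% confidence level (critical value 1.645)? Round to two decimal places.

19.71

SD = √225 ≈ 15.0000
SEM = 15.0000 · √(1 − 0.6810) = 15.0000 · √0.3190 ≈ 15.0000 · 0.5648 ≈ 8.4720
Standard error of the difference = 8.4720·√2 ≈ 11.9812
Minimum reliable difference = 1.645 · SE_diff ≈ 1.645 · 11.9812 ≈ 19.7091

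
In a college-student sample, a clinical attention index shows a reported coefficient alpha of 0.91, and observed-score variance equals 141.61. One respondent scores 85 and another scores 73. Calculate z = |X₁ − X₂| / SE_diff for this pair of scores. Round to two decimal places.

2.38

SD = √141.61 = 11.900
The standard error of measurement is 11.900·√(1 − 0.910) ≈ 11.900·0.300 ≈ 3.570.
Standard error of the difference = 3.570·√2 ≈ 5.049
z = |85 − 73| / 5.049 = 12 / 5.049 ≈ 2.377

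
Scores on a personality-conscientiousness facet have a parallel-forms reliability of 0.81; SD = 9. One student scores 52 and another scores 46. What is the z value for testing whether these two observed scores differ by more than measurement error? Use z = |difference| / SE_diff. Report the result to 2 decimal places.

SEM = 9.000·√(1 − 0.810) ≈ 3.923
SE_diff = SEM · √2 ≈ 3.923 · 1.414 ≈ 5.548
z = |52 − 46| / 5.548 = 6 / 5.548 ≈ 1.081

1.08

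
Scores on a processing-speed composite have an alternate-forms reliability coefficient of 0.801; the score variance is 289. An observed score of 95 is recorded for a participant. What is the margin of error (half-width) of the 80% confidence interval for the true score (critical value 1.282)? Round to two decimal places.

9.72

SD = √289 = 17.0000
The standard error of measurement is 17.0000·√(1 − 0.8010) ≈ 17.0000·0.4461 ≈ 7.5836.
Half-width = 1.282·7.5836 ≈ 9.7222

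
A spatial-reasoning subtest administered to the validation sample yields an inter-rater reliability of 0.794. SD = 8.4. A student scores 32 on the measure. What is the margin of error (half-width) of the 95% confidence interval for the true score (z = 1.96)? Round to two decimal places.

7.47

SEM = 8.400×√(1 − 0.794) ≈ 3.813
Margin = 1.96 × 3.813 ≈ 7.473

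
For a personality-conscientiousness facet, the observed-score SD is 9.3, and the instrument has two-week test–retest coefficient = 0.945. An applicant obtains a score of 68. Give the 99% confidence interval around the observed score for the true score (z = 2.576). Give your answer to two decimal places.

The standard error of measurement is 9.300×√(1 − 0.945) ≈ 9.300×0.235 ≈ 2.181.
Half-width = 2.576×2.181 ≈ 5.618
Interval: (62.382, 73.618)

[62.38, 73.62]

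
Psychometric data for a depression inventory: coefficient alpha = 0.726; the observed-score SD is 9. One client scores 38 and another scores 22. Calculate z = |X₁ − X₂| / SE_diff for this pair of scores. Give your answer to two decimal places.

SEM = 9.000 · √(1 − 0.726) = 9.000 · √0.274 ≈ 9.000 · 0.523 ≈ 4.711
SE_diff = SEM · √2 ≈ 4.711 · 1.414 ≈ 6.662
z = |38 − 22| / 6.662 = 16 / 6.662 ≈ 2.402

2.40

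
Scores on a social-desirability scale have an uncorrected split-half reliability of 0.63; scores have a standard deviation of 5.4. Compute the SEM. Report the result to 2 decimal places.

2.57

Full-length reliability (Spearman-Brown) = 2(0.63)/(1+0.63) ≈ 0.773
SEM = 5.400*√(1 − 0.773) ≈ 2.573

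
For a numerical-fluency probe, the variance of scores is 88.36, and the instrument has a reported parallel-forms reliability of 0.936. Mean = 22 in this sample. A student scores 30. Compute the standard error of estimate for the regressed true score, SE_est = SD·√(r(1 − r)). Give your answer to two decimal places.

SD = √88.36 = 9.4000
SE_est = SD · √(r(1 − r)) = 9.4000 · √0.0599 ≈ 9.4000 · 0.2448 ≈ 2.3007

2.30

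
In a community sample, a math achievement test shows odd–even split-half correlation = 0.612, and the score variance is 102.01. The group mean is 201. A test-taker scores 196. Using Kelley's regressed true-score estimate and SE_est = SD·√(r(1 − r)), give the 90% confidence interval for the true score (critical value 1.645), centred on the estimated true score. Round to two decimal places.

[190.10, 204.31]

σ = 102.01^(1/2) = 10.100
Full-length reliability (Spearman-Brown) = 2(0.612)/(1+0.612) ≈ 0.759
T̂ = r·X + (1 − r)·M = 0.759*196 + 0.241*201 ≈ 148.824 + 48.380 ≈ 197.203
SE_est = SD * √(r(1 − r)) = 10.100 * √0.183 ≈ 10.100 * 0.428 ≈ 4.318
CI = 197.203 ± 1.645 * 4.318 → [190.101, 204.306]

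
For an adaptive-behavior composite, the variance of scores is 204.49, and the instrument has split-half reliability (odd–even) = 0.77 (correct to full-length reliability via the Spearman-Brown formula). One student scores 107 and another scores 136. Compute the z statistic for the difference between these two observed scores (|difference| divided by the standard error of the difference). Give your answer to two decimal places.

3.98

SD = √204.49 ≈ 14.3000
Full-length reliability (Spearman-Brown) = 2(0.77)/(1+0.77) ≈ 0.8701
SEM = 14.3000 * √(1 − 0.8701) = 14.3000 * √0.1299 ≈ 14.3000 * 0.3605 ≈ 5.1548
Standard error of the difference = 5.1548·√2 ≈ 7.2900
z = |107 − 136| / 7.2900 = 29 / 7.2900 ≈ 3.9780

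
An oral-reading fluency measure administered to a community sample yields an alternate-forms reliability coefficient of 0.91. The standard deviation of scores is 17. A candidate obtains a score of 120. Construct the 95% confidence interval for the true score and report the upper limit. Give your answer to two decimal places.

130.00

SEM = 17.0000·√(1 − 0.9100) ≈ 5.1000
Half-width = 1.96·5.1000 ≈ 9.9960
Upper limit = 120 + 9.9960 ≈ 129.9960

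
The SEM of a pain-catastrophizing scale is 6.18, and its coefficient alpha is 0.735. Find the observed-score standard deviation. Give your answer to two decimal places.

SD = 6.18 / √(1 − 0.735) ≃ 12.005

12.01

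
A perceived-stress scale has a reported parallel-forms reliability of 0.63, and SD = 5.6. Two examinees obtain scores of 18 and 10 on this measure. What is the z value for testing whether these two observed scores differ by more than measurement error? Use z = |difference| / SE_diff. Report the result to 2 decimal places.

SEM = 5.600 · √(1 − 0.630) = 5.600 · √0.370 ≃ 5.600 · 0.608 ≃ 3.406
SE_diff = SEM · √2 ≃ 3.406 · 1.414 ≃ 4.817
z = 8 / 4.817 ≃ 1.661

1.66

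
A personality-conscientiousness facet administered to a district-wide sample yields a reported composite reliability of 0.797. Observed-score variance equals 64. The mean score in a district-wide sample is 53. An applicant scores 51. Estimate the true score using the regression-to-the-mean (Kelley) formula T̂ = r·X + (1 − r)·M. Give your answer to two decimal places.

51.41

Estimated true score = 0.7970*51 + (1 − 0.7970)*53 ≃ 51.4060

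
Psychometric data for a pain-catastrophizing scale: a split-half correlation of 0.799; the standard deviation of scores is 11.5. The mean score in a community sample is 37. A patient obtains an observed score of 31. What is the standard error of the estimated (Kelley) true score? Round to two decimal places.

3.62

Spearman-Brown: r = 2(0.799) / (1 + 0.799) = 1.598 / 1.799 ≈ 0.888
SE_est = SD × √(r(1 − r)) = 11.500 × √0.099 ≈ 11.500 × 0.315 ≈ 3.623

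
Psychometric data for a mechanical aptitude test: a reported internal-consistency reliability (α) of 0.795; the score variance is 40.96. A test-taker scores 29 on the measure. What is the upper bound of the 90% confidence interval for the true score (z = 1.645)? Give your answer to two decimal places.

33.77

σ = 40.96^(1/2) = 6.40000
The standard error of measurement is 6.40000·√(1 − 0.79500) ≃ 6.40000·0.45277 ≃ 2.89772.
Margin = 1.645 · 2.89772 ≃ 4.76675
Upper bound: 29 + 4.76675 = 33.76675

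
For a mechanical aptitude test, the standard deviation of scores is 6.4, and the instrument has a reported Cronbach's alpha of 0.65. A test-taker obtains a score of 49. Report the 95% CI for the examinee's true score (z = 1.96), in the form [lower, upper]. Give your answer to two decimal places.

[41.58, 56.42]

SEM = 6.40000 × √(1 − 0.65000) = 6.40000 × √0.35000 ≃ 6.40000 × 0.59161 ≃ 3.78629
1.96 × SEM ≃ 7.42113
95% CI: 49 ± 7.42113 = [41.57887, 56.42113]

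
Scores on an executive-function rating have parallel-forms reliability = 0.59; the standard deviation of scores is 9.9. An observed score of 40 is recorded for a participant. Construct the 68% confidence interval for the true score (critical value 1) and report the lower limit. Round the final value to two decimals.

33.66

SEM = 9.9000·√(1 − 0.5900) ≈ 6.3391
Margin = 1 · 6.3391 ≈ 6.3391
Lower limit = 40 − 6.3391 ≈ 33.6609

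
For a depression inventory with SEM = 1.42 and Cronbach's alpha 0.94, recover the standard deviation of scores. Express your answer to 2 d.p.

5.80

SD = SEM / √(1 − r) = 1.42 / √0.0600 ≈ 1.42 / 0.2449 ≈ 5.7971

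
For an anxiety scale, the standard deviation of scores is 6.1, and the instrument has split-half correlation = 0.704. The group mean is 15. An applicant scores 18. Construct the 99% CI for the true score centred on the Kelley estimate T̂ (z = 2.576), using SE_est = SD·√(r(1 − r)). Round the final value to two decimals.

[11.53, 23.43]

Spearman-Brown: r = 2(0.704) / (1 + 0.704) = 1.4080 / 1.7040 ≈ 0.8263
Estimated true score = 0.8263*18 + (1 − 0.8263)*15 ≈ 17.4789
SE_est = 6.1000*√(0.8263*0.1737) ≈ 2.3110
99% CI: 17.4789 ± 5.9532 ≈ (11.5256, 23.4321)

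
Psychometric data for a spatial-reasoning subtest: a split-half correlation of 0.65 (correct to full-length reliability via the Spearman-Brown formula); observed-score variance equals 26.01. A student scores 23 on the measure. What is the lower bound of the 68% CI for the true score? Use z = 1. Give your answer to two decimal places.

20.65

SD = √26.01 = 5.100
r_full = 2·0.65 / (1 + 0.65) ≈ 0.788
The standard error of measurement is 5.100×√(1 − 0.788) ≈ 5.100×0.461 ≈ 2.349.
1 × SEM ≈ 2.349
Lower limit = 23 − 2.349 ≈ 20.651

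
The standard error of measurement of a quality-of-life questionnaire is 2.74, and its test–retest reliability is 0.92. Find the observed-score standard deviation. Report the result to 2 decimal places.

9.69

SD = 2.74 / √(1 − 0.92) ≈ 9.687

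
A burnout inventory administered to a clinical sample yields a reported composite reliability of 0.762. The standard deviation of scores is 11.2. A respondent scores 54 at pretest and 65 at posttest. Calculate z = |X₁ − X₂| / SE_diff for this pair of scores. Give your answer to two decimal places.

SEM = 11.200 × √(1 − 0.762) = 11.200 × √0.238 ≈ 11.200 × 0.488 ≈ 5.464
SE_diff = SEM × √2 ≈ 5.464 × 1.414 ≈ 7.727
z = |54 − 65| / 7.727 = 11 / 7.727 ≈ 1.424

1.42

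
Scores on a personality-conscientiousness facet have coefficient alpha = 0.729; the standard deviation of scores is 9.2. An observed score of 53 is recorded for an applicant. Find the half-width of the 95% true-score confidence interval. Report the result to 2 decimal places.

SEM = 9.2000·√(1 − 0.7290) ≈ 4.7893
Margin = 1.96 · 4.7893 ≈ 9.3870

9.39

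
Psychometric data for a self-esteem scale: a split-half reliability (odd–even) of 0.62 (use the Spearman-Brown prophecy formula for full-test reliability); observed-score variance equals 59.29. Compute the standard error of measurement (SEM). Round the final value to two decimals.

3.73

σ = 59.29^(1/2) = 7.7000
Full-length reliability (Spearman-Brown) = 2(0.62)/(1+0.62) ≈ 0.7654
SEM = 7.7000 · √(1 − 0.7654) = 7.7000 · √0.2346 ≈ 7.7000 · 0.4843 ≈ 3.7293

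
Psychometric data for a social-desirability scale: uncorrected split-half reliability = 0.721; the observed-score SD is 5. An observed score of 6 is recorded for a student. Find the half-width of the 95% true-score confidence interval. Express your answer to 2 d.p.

3.95

Full-length reliability (Spearman-Brown) = 2(0.721)/(1+0.721) ≈ 0.838
SEM = 5.000·√(1 − 0.838) ≈ 2.013
Margin = 1.96 · 2.013 ≈ 3.946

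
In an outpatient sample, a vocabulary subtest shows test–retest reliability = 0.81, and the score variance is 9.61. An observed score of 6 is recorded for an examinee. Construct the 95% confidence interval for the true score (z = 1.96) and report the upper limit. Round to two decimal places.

SD = √9.61 ≃ 3.1000
SEM = 3.1000·√(1 − 0.8100) ≃ 1.3513
1.96 · SEM ≃ 2.6485
Upper limit = 6 + 2.6485 ≃ 8.6485

8.65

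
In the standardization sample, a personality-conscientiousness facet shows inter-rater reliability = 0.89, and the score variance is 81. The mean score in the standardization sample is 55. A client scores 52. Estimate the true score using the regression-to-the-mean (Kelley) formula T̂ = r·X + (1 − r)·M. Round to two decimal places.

52.33

T̂ = 0.890(52) + 0.110(55) ≃ 52.330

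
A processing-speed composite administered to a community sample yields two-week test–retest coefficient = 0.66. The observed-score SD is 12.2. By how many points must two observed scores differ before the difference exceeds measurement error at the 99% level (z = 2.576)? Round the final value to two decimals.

25.92

The standard error of measurement is 12.200×√(1 − 0.660) ≈ 12.200×0.583 ≈ 7.114.
Standard error of the difference = 7.114·√2 ≈ 10.060
Smallest detectable difference = 2.576×10.060 ≈ 25.916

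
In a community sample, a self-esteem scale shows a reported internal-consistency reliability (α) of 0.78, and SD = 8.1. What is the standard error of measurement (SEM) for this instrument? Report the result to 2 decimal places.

3.80

SEM = 8.10000 * √(1 − 0.78000) = 8.10000 * √0.22000 ≈ 8.10000 * 0.46904 ≈ 3.79924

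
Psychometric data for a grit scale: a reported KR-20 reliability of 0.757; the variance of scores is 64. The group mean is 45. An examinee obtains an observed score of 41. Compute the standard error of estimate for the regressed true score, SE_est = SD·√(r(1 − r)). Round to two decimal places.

3.43

σ = 64^(1/2) = 8.000
SE_est = 8.000*√(0.757*0.243) ≈ 3.431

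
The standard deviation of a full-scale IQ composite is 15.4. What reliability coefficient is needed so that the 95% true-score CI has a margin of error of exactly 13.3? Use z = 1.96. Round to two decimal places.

Required SEM = 13.3 / 1.96 ≃ 6.7857
r = 1 − (6.7857/15.4)² ≃ 1 − 0.1942 ≃ 0.8058

0.81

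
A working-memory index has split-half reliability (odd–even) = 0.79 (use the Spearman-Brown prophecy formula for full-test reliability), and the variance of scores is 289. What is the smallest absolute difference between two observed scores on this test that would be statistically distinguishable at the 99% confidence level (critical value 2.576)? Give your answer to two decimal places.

SD = √289 = 17.00000
Full-length reliability (Spearman-Brown) = 2(0.79)/(1+0.79) ≈ 0.88268
The standard error of measurement is 17.00000*√(1 − 0.88268) ≈ 17.00000*0.34252 ≈ 5.82280.
SE_diff = SEM * √2 ≈ 5.82280 * 1.41421 ≈ 8.23469
Minimum reliable difference = 2.576 * SE_diff ≈ 2.576 * 8.23469 ≈ 21.21255

21.21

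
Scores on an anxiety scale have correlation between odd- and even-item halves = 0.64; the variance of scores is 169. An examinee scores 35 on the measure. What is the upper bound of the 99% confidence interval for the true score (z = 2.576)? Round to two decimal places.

50.69

σ = 169^(1/2) = 13.000
Full-length reliability (Spearman-Brown) = 2(0.64)/(1+0.64) ≈ 0.780
The standard error of measurement is 13.000×√(1 − 0.780) ≈ 13.000×0.469 ≈ 6.091.
2.576 × SEM ≈ 15.690
Upper bound: 35 + 15.690 = 50.690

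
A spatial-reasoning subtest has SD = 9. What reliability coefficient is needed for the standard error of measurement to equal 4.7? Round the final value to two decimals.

0.73

Required reliability = 1 − (SEM/SD)² = 1 − 0.27272 ≈ 0.72728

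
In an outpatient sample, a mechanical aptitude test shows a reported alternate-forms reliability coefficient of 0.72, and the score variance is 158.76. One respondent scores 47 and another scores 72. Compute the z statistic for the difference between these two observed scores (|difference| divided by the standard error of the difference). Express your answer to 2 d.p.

SD = √158.76 = 12.60000
SEM = 12.60000*√(1 − 0.72000) ≃ 6.66729
SE_diff = √2 * SEM ≃ 9.42898
z = 25 / 9.42898 ≃ 2.65140

2.65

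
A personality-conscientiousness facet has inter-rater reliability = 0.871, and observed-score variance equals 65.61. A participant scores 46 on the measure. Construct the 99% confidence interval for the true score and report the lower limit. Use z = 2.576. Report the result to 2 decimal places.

38.51

SD = √65.61 = 8.1000
The standard error of measurement is 8.1000×√(1 − 0.8710) ≃ 8.1000×0.3592 ≃ 2.9092.
Half-width = 2.576×2.9092 ≃ 7.4942
Lower limit = 46 − 7.4942 ≃ 38.5058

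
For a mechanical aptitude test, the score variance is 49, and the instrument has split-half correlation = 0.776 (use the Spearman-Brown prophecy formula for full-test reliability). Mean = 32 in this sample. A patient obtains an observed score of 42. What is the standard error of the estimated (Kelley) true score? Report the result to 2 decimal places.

2.32

SD = √49 ≃ 7.0000
r_full = 2·0.776 / (1 + 0.776) ≃ 0.8739
SE_est = SD × √(r(1 − r)) = 7.0000 × √0.1102 ≃ 7.0000 × 0.3320 ≃ 2.3239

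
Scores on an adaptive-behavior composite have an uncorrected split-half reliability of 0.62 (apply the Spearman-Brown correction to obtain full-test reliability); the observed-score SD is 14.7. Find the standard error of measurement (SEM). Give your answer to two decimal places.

Spearman-Brown: r = 2(0.62) / (1 + 0.62) = 1.240 / 1.620 ≈ 0.765
The standard error of measurement is 14.700×√(1 − 0.765) ≈ 14.700×0.484 ≈ 7.120.

7.12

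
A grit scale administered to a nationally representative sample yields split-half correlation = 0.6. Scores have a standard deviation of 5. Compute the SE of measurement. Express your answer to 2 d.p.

2.50

r_full = 2·0.6 / (1 + 0.6) ≈ 0.75000
SEM = 5.00000 × √(1 − 0.75000) = 5.00000 × √0.25000 ≈ 5.00000 × 0.50000 ≈ 2.50000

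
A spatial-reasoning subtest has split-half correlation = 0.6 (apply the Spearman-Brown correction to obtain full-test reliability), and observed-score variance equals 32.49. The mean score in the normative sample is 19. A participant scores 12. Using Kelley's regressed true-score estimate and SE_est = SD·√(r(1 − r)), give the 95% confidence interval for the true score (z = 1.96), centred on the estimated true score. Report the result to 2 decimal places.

[8.91, 18.59]

SD = √32.49 = 5.700
r_full = 2·0.6 / (1 + 0.6) ≈ 0.750
T̂ = 0.750(12) + 0.250(19) ≈ 13.750
SE_est = 5.700·√[r(1 − r)] ≈ 2.468
CI = 13.750 ± 1.96 · 2.468 → [8.912, 18.588]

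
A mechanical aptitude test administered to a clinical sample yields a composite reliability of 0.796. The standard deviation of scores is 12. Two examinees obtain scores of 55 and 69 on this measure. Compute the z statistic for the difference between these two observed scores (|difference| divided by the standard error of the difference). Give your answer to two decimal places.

SEM = 12.000·√(1 − 0.796) ≈ 5.420
SE_diff = SEM · √2 ≈ 5.420 · 1.414 ≈ 7.665
z = 14 / 7.665 ≈ 1.826

1.83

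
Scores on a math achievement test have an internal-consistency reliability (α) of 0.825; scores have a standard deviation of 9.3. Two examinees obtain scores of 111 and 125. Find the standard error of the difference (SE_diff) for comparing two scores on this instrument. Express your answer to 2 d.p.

5.50

SEM = 9.30000 × √(1 − 0.82500) = 9.30000 × √0.17500 ≃ 9.30000 × 0.41833 ≃ 3.89047
SE_diff = SEM × √2 ≃ 3.89047 × 1.41421 ≃ 5.50195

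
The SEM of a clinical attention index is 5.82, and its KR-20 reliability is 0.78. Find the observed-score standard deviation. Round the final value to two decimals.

12.41

σ = SEM·(1 − r)^(−1/2) ≈ 5.82×2.1320 ≈ 12.4083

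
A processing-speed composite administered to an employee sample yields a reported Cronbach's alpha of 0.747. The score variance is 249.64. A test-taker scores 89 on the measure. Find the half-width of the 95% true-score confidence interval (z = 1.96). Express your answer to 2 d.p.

15.58

SD = √249.64 = 15.80000
SEM = 15.80000 · √(1 − 0.74700) = 15.80000 · √0.25300 ≈ 15.80000 · 0.50299 ≈ 7.94726
1.96 · SEM ≈ 15.57663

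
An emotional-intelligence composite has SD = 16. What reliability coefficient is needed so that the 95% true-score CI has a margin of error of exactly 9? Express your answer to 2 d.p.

0.92

Required SEM = 9 / 1.96 ≃ 4.592
Required reliability = 1 − (SEM/SD)² = 1 − 0.082 ≃ 0.918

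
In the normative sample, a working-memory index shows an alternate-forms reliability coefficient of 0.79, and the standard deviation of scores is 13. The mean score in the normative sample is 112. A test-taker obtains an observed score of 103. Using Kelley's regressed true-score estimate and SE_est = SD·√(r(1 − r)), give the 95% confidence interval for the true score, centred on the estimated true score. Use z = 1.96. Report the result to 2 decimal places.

[94.51, 115.27]

Estimated true score = 0.7900*103 + (1 − 0.7900)*112 ≈ 104.8900
SE_est = 13.0000*√(0.7900*0.2100) ≈ 5.2950
CI = 104.8900 ± 1.96 * 5.2950 → [94.5118, 115.2682]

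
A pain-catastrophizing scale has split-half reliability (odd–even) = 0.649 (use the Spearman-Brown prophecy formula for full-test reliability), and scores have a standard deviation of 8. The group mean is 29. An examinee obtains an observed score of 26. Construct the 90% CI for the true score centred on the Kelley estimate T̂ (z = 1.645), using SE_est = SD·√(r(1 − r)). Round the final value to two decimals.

[21.25, 32.03]

Full-length reliability (Spearman-Brown) = 2(0.649)/(1+0.649) ≈ 0.78714
T̂ = r·X + (1 − r)·M = 0.78714·26 + 0.21286·29 ≈ 20.46574 + 6.17283 ≈ 26.63857
SE_est = SD · √(r(1 − r)) = 8.00000 · √0.16755 ≈ 8.00000 · 0.40933 ≈ 3.27461
CI = 26.63857 ± 1.645 · 3.27461 → [21.25183, 32.02531]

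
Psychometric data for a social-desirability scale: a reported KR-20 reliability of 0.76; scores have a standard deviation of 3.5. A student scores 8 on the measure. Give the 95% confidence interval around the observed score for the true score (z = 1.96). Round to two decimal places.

[4.64, 11.36]

SEM = 3.500 × √(1 − 0.760) = 3.500 × √0.240 ≃ 3.500 × 0.490 ≃ 1.715
1.96 × SEM ≃ 3.361
95% CI: 8 ± 3.361 = [4.639, 11.361]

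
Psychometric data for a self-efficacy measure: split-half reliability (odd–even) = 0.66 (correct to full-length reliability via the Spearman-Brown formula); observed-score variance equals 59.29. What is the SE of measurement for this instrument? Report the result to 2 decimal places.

SD = √59.29 = 7.70000
r_full = 2·0.66 / (1 + 0.66) ≈ 0.79518
The standard error of measurement is 7.70000*√(1 − 0.79518) ≈ 7.70000*0.45257 ≈ 3.48479.

3.48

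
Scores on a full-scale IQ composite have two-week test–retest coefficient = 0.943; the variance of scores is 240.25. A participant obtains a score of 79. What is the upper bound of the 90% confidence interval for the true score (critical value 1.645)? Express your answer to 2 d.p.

SD = √240.25 ≈ 15.50000
SEM = 15.50000 * √(1 − 0.94300) = 15.50000 * √0.05700 ≈ 15.50000 * 0.23875 ≈ 3.70057
Margin = 1.645 * 3.70057 ≈ 6.08744
Upper limit = 79 + 6.08744 ≈ 85.08744

85.09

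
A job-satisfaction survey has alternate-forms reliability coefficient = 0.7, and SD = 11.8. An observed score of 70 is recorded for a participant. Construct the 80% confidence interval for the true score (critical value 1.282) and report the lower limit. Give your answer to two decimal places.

SEM = 11.800*√(1 − 0.700) ≈ 6.463
1.282 * SEM ≈ 8.286
Lower limit = 70 − 8.286 ≈ 61.714

61.71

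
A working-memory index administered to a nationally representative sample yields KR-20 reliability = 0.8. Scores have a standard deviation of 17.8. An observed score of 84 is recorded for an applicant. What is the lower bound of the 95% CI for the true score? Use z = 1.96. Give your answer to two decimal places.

The standard error of measurement is 17.800*√(1 − 0.800) ≈ 17.800*0.447 ≈ 7.960.
1.96 * SEM ≈ 15.602
Lower limit = 84 − 15.602 ≈ 68.398

68.40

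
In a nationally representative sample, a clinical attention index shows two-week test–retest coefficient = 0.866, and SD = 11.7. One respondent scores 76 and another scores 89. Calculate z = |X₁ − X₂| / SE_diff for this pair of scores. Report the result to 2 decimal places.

SEM = 11.70000 * √(1 − 0.86600) = 11.70000 * √0.13400 ≃ 11.70000 * 0.36606 ≃ 4.28290
SE_diff = SEM * √2 ≃ 4.28290 * 1.41421 ≃ 6.05694
z = |76 − 89| / 6.05694 = 13 / 6.05694 ≃ 2.14630

2.15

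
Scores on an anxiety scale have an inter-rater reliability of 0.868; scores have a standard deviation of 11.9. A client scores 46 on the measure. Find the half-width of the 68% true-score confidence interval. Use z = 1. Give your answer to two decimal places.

The standard error of measurement is 11.900·√(1 − 0.868) ≈ 11.900·0.363 ≈ 4.323.
Margin = 1 · 4.323 ≈ 4.323

4.32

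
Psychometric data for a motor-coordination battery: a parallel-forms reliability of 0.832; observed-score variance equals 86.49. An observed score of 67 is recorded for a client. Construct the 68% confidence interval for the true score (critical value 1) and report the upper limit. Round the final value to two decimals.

SD = √86.49 = 9.3000
The standard error of measurement is 9.3000·√(1 − 0.8320) ≈ 9.3000·0.4099 ≈ 3.8119.
Half-width = 1·3.8119 ≈ 3.8119
Upper limit = 67 + 3.8119 ≈ 70.8119

70.81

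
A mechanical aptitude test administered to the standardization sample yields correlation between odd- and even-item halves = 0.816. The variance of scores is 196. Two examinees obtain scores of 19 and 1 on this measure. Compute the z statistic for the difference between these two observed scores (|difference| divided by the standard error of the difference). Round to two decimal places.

2.86

SD = √196 = 14.00000
Spearman-Brown: r = 2(0.816) / (1 + 0.816) = 1.63200 / 1.81600 ≈ 0.89868
SEM = 14.00000 * √(1 − 0.89868) = 14.00000 * √0.10132 ≈ 14.00000 * 0.31831 ≈ 4.45635
SE_diff = SEM * √2 ≈ 4.45635 * 1.41421 ≈ 6.30223
z = |19 − 1| / 6.30223 = 18 / 6.30223 ≈ 2.85613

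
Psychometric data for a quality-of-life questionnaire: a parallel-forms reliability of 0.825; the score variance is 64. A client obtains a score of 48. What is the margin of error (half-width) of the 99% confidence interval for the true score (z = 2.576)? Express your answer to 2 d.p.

SD = √64 = 8.000
SEM = 8.000 * √(1 − 0.825) = 8.000 * √0.175 ≈ 8.000 * 0.418 ≈ 3.347
Half-width = 2.576*3.347 ≈ 8.621

8.62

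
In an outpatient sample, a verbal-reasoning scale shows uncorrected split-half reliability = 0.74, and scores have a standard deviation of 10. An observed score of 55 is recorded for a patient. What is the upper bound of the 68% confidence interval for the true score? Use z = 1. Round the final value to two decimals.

58.87

Full-length reliability (Spearman-Brown) = 2(0.74)/(1+0.74) ≈ 0.85057
SEM = 10.00000 · √(1 − 0.85057) = 10.00000 · √0.14943 ≈ 10.00000 · 0.38656 ≈ 3.86556
1 · SEM ≈ 3.86556
Upper limit = 55 + 3.86556 ≈ 58.86556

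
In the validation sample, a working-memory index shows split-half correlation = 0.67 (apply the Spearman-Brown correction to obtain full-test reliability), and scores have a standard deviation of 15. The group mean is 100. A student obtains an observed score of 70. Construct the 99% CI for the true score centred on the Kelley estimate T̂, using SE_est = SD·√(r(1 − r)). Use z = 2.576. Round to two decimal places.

[60.54, 91.31]

r_full = 2·0.67 / (1 + 0.67) ≃ 0.8024
T̂ = r·X + (1 − r)·M = 0.8024·70 + 0.1976·100 ≃ 56.1677 + 19.7605 ≃ 75.9281
SE_est = SD · √(r(1 − r)) = 15.0000 · √0.1586 ≃ 15.0000 · 0.3982 ≃ 5.9729
99% CI: 75.9281 ± 15.3862 ≃ (60.5420, 91.3143)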